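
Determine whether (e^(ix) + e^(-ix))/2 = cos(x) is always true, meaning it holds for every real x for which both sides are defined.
Yes, this is an identity.

Claim: (e^(ix) + e^(-ix))/2 = cos(x).
Reasoning: By Euler's formula e^(ix) = cos(x) + i·sin(x) and e^(-ix) = cos(x) - i·sin(x). Adding cancels the sine terms: e^(ix) + e^(-ix) = 2cos(x); divide by 2.
So the two sides agree for every real x for which both sides are defined.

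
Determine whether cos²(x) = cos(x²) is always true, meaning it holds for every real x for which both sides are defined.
Claim: cos²(x) = cos(x²).
Test a specific point where both sides are defined: x = π/3.
LHS = cos²(x) ≈ 0.2500
RHS = cos(x²) ≈ 0.4566
Since 0.2500 ≠ 0.4566, the equation fails at this point, so it cannot hold for every real x for which both sides are defined.
cos²(x) means (cos x)², squaring the output; cos(x²) squares the input. These are different functions.

Conclusion: No, this is NOT an identity.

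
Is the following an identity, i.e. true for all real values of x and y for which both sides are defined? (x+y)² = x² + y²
No, this is NOT an identity.

Claim: (x+y)² = x² + y².
Test a specific point where both sides are defined: x = 5, y = 3/2.
LHS = (x+y)² ≈ 42.2500
RHS = x² + y² ≈ 27.2500
Since 42.2500 ≠ 27.2500, the equation fails at this point, so it cannot hold for all real values of x and y for which both sides are defined.
The correct expansion is (x+y)² = x² + 2xy + y²; the cross term 2xy is missing.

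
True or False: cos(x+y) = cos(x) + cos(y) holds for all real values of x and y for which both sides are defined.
Claim: cos(x+y) = cos(x) + cos(y).
Test a specific point where both sides are defined: x = 2π/3, y = π/4.
LHS = cos(x+y) ≈ -0.9659
RHS = cos(x) + cos(y) ≈ 0.2071
Since -0.9659 ≠ 0.2071, the equation fails at this point, so it cannot hold for all real values of x and y for which both sides are defined.
The correct expansion is cos(x+y) = cos(x)cos(y) - sin(x)sin(y); cosine is not additive.

Conclusion: False.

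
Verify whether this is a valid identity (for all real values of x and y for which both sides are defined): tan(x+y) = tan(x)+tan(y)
Claim: tan(x+y) = tan(x)+tan(y).
Test a specific point where both sides are defined: x = -π/4, y = -π/6.
LHS = tan(x+y) ≈ -3.7321
RHS = tan(x)+tan(y) ≈ -1.5774
Since -3.7321 ≠ -1.5774, the equation fails at this point, so it cannot hold for all real values of x and y for which both sides are defined.
The correct formula is tan(x+y) = (tan(x) + tan(y))/(1 - tan(x)tan(y)).

Conclusion: No, this is NOT an identity.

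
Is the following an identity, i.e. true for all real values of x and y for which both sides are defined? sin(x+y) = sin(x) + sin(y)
No, this is NOT an identity.

Claim: sin(x+y) = sin(x) + sin(y).
Test a specific point where both sides are defined: x = -π/4, y = 2π/3.
LHS = sin(x+y) ≈ 0.9659
RHS = sin(x) + sin(y) ≈ 0.1589
Since 0.9659 ≠ 0.1589, the equation fails at this point, so it cannot hold for all real values of x and y for which both sides are defined.
The correct expansion is sin(x+y) = sin(x)cos(y) + cos(x)sin(y); sine is not additive.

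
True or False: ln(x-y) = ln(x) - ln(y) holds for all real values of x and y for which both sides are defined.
False.

Claim: ln(x-y) = ln(x) - ln(y).
Test a specific point where both sides are defined: x = 5, y = 3/2.
LHS = ln(x-y) ≈ 1.2528
RHS = ln(x) - ln(y) ≈ 1.2040
Since 1.2528 ≠ 1.2040, the equation fails at this point, so it cannot hold for all real values of x and y for which both sides are defined.
ln(x) - ln(y) = ln(x/y), not ln(x-y).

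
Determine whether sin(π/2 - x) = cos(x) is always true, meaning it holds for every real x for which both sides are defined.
Yes, this is an identity.

Claim: sin(π/2 - x) = cos(x).
Reasoning: Use sin(u - v) = sin(u)cos(v) - cos(u)sin(v) with u = π/2, v = x: sin(π/2)cos(x) - cos(π/2)sin(x) = 1·cos(x) - 0·sin(x) = cos(x).
So the two sides agree for every real x for which both sides are defined.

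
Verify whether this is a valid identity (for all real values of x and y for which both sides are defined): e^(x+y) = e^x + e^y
No, this is NOT an identity.

Claim: e^(x+y) = e^x + e^y.
Test a specific point where both sides are defined: x = 1/2, y = 4.
LHS = e^(x+y) ≈ 90.0171
RHS = e^x + e^y ≈ 56.2469
Since 90.0171 ≠ 56.2469, the equation fails at this point, so it cannot hold for all real values of x and y for which both sides are defined.
The correct rule is e^(x+y) = e^x · e^y (a product, not a sum).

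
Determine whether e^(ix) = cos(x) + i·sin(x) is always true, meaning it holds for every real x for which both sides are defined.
Yes, this is an identity.

Claim: e^(ix) = cos(x) + i·sin(x).
Reasoning: Euler's formula. Expand e^(ix) = Σ (ix)^k / k!. Since i² = -1, the even-k terms are Σ (-1)^m x^(2m)/(2m)! = cos(x) and the odd-k terms are i · Σ (-1)^m x^(2m+1)/(2m+1)! = i·sin(x).
So the two sides agree for every real x for which both sides are defined.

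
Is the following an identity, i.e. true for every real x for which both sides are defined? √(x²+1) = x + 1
No, this is NOT an identity.

Claim: √(x²+1) = x + 1.
Test a specific point where both sides are defined: x = 4.
LHS = √(x²+1) ≈ 4.1231
RHS = x + 1 ≈ 5.0000
Since 4.1231 ≠ 5.0000, the equation fails at this point, so it cannot hold for every real x for which both sides are defined.
(x+1)² = x² + 2x + 1 ≠ x² + 1 unless x = 0.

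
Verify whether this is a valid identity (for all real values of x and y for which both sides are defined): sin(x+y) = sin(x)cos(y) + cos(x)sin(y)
Claim: sin(x+y) = sin(x)cos(y) + cos(x)sin(y).
Reasoning: By Euler's formula e^(i(x+y)) = e^(ix)·e^(iy) = (cos x + i·sin x)(cos y + i·sin y). The imaginary part of the left side is sin(x+y); the imaginary part of the product is sin(x)cos(y) + cos(x)sin(y).
So the two sides agree for all real values of x and y for which both sides are defined.

Conclusion: Yes, this is an identity.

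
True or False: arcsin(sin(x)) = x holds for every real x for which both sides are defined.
False.

Claim: arcsin(sin(x)) = x.
Test a specific point where both sides are defined: x = π.
LHS = arcsin(sin(x)) ≈ 0.0000
RHS = x ≈ 3.1416
Since 0.0000 ≠ 3.1416, the equation fails at this point, so it cannot hold for every real x for which both sides are defined.
arcsin only returns values in [-π/2, π/2], so arcsin(sin(x)) = x holds only for x in that interval, not for all real x.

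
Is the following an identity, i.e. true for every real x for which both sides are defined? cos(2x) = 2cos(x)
Claim: cos(2x) = 2cos(x).
Test a specific point where both sides are defined: x = π/3.
LHS = cos(2x) ≈ -0.5000
RHS = 2cos(x) ≈ 1.0000
Since -0.5000 ≠ 1.0000, the equation fails at this point, so it cannot hold for every real x for which both sides are defined.
The correct double-angle formula is cos(2x) = cos²x - sin²x.

Conclusion: No, this is NOT an identity.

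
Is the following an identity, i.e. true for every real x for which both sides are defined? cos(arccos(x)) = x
Claim: cos(arccos(x)) = x.
Reasoning: For -1 ≤ x ≤ 1 (where arccos is defined), arccos(x) is by definition an angle whose cosine equals x. Taking the cosine of that angle returns x. (Note the other order, arccos(cos x) = x, is NOT an identity.)
So the two sides agree for every real x for which both sides are defined.

Conclusion: Yes, this is an identity.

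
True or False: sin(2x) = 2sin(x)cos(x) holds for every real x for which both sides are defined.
True.

Claim: sin(2x) = 2sin(x)cos(x).
Reasoning: Put y = x in the addition formula sin(x+y) = sin(x)cos(y) + cos(x)sin(y): sin(2x) = sin(x)cos(x) + cos(x)sin(x) = 2sin(x)cos(x).
So the two sides agree for every real x for which both sides are defined.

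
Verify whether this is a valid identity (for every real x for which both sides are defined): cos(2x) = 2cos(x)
No, this is NOT an identity.

Claim: cos(2x) = 2cos(x).
Test a specific point where both sides are defined: x = 2π/3.
LHS = cos(2x) ≈ -0.5000
RHS = 2cos(x) ≈ -1.0000
Since -0.5000 ≠ -1.0000, the equation fails at this point, so it cannot hold for every real x for which both sides are defined.
The correct double-angle formula is cos(2x) = cos²x - sin²x.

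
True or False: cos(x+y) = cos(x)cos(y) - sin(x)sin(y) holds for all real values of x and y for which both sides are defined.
Claim: cos(x+y) = cos(x)cos(y) - sin(x)sin(y).
Reasoning: By Euler's formula e^(i(x+y)) = e^(ix)·e^(iy) = (cos x + i·sin x)(cos y + i·sin y). The real part of the left side is cos(x+y); the real part of the product is cos(x)cos(y) - sin(x)sin(y) (since i·i = -1).
So the two sides agree for all real values of x and y for which both sides are defined.

Conclusion: True.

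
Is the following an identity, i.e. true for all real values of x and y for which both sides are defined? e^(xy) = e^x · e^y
No, this is NOT an identity.

Claim: e^(xy) = e^x · e^y.
Test a specific point where both sides are defined: x = -2, y = 4.
LHS = e^(xy) ≈ 0.0003
RHS = e^x · e^y ≈ 7.3891
Since 0.0003 ≠ 7.3891, the equation fails at this point, so it cannot hold for all real values of x and y for which both sides are defined.
e^x · e^y = e^(x+y), not e^(xy).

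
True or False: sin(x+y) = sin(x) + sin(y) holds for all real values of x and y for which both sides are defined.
Claim: sin(x+y) = sin(x) + sin(y).
Test a specific point where both sides are defined: x = π, y = 3π/4.
LHS = sin(x+y) ≈ -0.7071
RHS = sin(x) + sin(y) ≈ 0.7071
Since -0.7071 ≠ 0.7071, the equation fails at this point, so it cannot hold for all real values of x and y for which both sides are defined.
The correct expansion is sin(x+y) = sin(x)cos(y) + cos(x)sin(y); sine is not additive.

Conclusion: False.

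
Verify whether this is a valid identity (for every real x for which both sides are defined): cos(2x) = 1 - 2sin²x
Yes, this is an identity.

Claim: cos(2x) = 1 - 2sin²x.
Reasoning: cos(2x) = cos²x - sin²x. Replace cos²x by 1 - sin²x: (1 - sin²x) - sin²x = 1 - 2sin²x.
So the two sides agree for every real x for which both sides are defined.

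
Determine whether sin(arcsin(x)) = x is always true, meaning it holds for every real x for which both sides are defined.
Claim: sin(arcsin(x)) = x.
Reasoning: For -1 ≤ x ≤ 1 (where arcsin is defined), arcsin(x) is by definition an angle whose sine equals x. Taking the sine of that angle returns x. (Note the other order, arcsin(sin x) = x, is NOT an identity.)
So the two sides agree for every real x for which both sides are defined.

Conclusion: Yes, this is an identity.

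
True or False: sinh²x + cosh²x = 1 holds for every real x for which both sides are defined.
Claim: sinh²x + cosh²x = 1.
Test a specific point where both sides are defined: x = 1/2.
LHS = sinh²x + cosh²x ≈ 1.5431
RHS = 1 ≈ 1.0000
Since 1.5431 ≠ 1.0000, the equation fails at this point, so it cannot hold for every real x for which both sides are defined.
The correct hyperbolic identity is cosh²x - sinh²x = 1 (a difference); the sum sinh²x + cosh²x equals cosh(2x).

Conclusion: False.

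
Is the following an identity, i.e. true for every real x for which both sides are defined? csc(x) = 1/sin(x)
Claim: csc(x) = 1/sin(x).
Reasoning: csc(x) is by definition the reciprocal of sin(x), wherever sin(x) ≠ 0.
So the two sides agree for every real x for which both sides are defined.

Conclusion: Yes, this is an identity.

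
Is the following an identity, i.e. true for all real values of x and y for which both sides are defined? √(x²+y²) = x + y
No, this is NOT an identity.

Claim: √(x²+y²) = x + y.
Test a specific point where both sides are defined: x = 2, y = 3.
LHS = √(x²+y²) ≈ 3.6056
RHS = x + y ≈ 5.0000
Since 3.6056 ≠ 5.0000, the equation fails at this point, so it cannot hold for all real values of x and y for which both sides are defined.
(x+y)² = x² + 2xy + y², not x² + y², so the square root does not split this way.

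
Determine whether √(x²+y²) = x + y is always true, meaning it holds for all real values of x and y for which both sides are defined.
Claim: √(x²+y²) = x + y.
Test a specific point where both sides are defined: x = 4, y = -3.
LHS = √(x²+y²) ≈ 5.0000
RHS = x + y ≈ 1.0000
Since 5.0000 ≠ 1.0000, the equation fails at this point, so it cannot hold for all real values of x and y for which both sides are defined.
(x+y)² = x² + 2xy + y², not x² + y², so the square root does not split this way.

Conclusion: No, this is NOT an identity.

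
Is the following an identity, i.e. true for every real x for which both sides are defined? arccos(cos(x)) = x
No, this is NOT an identity.

Claim: arccos(cos(x)) = x.
Test a specific point where both sides are defined: x = -π/6.
LHS = arccos(cos(x)) ≈ 0.5236
RHS = x ≈ -0.5236
Since 0.5236 ≠ -0.5236, the equation fails at this point, so it cannot hold for every real x for which both sides are defined.
arccos only returns values in [0, π], so arccos(cos(x)) = x holds only for x in that interval, not for all real x.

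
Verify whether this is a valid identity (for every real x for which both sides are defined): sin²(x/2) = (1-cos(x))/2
Claim: sin²(x/2) = (1-cos(x))/2.
Reasoning: Use cos(2θ) = 1 - 2sin²θ with θ = x/2: cos(x) = 1 - 2sin²(x/2). Solving for sin²(x/2) gives (1 - cos(x))/2.
So the two sides agree for every real x for which both sides are defined.

Conclusion: Yes, this is an identity.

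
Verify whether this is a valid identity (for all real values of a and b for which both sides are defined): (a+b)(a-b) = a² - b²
Claim: (a+b)(a-b) = a² - b².
Reasoning: Expand: (a+b)(a-b) = a² - ab + ba - b² = a² - b² (the cross terms cancel).
So the two sides agree for all real values of a and b for which both sides are defined.

Conclusion: Yes, this is an identity.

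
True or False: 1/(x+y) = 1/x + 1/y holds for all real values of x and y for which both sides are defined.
Claim: 1/(x+y) = 1/x + 1/y.
Test a specific point where both sides are defined: x = -3, y = 1.
LHS = 1/(x+y) ≈ -0.5000
RHS = 1/x + 1/y ≈ 0.6667
Since -0.5000 ≠ 0.6667, the equation fails at this point, so it cannot hold for all real values of x and y for which both sides are defined.
1/x + 1/y = (x+y)/(xy), which is not 1/(x+y).

Conclusion: False.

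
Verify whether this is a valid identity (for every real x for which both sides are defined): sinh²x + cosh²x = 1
Claim: sinh²x + cosh²x = 1.
Test a specific point where both sides are defined: x = 2.
LHS = sinh²x + cosh²x ≈ 27.3082
RHS = 1 ≈ 1.0000
Since 27.3082 ≠ 1.0000, the equation fails at this point, so it cannot hold for every real x for which both sides are defined.
The correct hyperbolic identity is cosh²x - sinh²x = 1 (a difference); the sum sinh²x + cosh²x equals cosh(2x).

Conclusion: No, this is NOT an identity.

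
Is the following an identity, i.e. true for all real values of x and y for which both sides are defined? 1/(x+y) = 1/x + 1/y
No, this is NOT an identity.

Claim: 1/(x+y) = 1/x + 1/y.
Test a specific point where both sides are defined: x = -1, y = 5.
LHS = 1/(x+y) ≈ 0.2500
RHS = 1/x + 1/y ≈ -0.8000
Since 0.2500 ≠ -0.8000, the equation fails at this point, so it cannot hold for all real values of x and y for which both sides are defined.
1/x + 1/y = (x+y)/(xy), which is not 1/(x+y).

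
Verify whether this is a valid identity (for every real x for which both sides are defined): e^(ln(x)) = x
Claim: e^(ln(x)) = x.
Reasoning: For x > 0, ln(x) is by definition the exponent p such that e^p = x. Raising e to that exponent therefore returns x: e^(ln x) = x.
So the two sides agree for every real x for which both sides are defined.

Conclusion: Yes, this is an identity.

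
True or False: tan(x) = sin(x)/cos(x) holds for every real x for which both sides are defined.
Claim: tan(x) = sin(x)/cos(x).
Reasoning: For an angle x whose terminal point on the unit circle is (cos x, sin x), tan(x) is defined as the ratio (second coordinate)/(first coordinate) = sin(x)/cos(x), wherever cos(x) ≠ 0.
So the two sides agree for every real x for which both sides are defined.

Conclusion: True.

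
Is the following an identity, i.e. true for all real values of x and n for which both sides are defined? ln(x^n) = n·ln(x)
Yes, this is an identity.

Claim: ln(x^n) = n·ln(x).
Reasoning: The right side requires x > 0. For x > 0, x^n = (e^(ln x))^n = e^(n·ln x), so taking ln of both sides gives ln(x^n) = n·ln(x).
So the two sides agree for all real values of x and n for which both sides are defined.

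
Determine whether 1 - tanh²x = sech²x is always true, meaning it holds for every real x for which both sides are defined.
Yes, this is an identity.

Claim: 1 - tanh²x = sech²x.
Reasoning: Divide cosh²x - sinh²x = 1 through by cosh²x (never zero): 1 - tanh²x = 1/cosh²x = sech²x.
So the two sides agree for every real x for which both sides are defined.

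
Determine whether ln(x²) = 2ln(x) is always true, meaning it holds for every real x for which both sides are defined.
Claim: ln(x²) = 2ln(x).
Reasoning: The right side requires x > 0. For x > 0, x² = (e^(ln x))² = e^(2ln x), so ln(x²) = 2ln(x). (For x < 0 the right side is undefined, so those values are outside the claim.)
So the two sides agree for every real x for which both sides are defined.

Conclusion: Yes, this is an identity.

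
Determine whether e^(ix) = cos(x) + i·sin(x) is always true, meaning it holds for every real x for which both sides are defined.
Claim: e^(ix) = cos(x) + i·sin(x).
Reasoning: Euler's formula. Expand e^(ix) = Σ (ix)^k / k!. Since i² = -1, the even-k terms are Σ (-1)^m x^(2m)/(2m)! = cos(x) and the odd-k terms are i · Σ (-1)^m x^(2m+1)/(2m+1)! = i·sin(x).
So the two sides agree for every real x for which both sides are defined.

Conclusion: Yes, this is an identity.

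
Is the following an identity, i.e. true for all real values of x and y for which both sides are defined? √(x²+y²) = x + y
No, this is NOT an identity.

Claim: √(x²+y²) = x + y.
Test a specific point where both sides are defined: x = 5, y = 3/2.
LHS = √(x²+y²) ≈ 5.2202
RHS = x + y ≈ 6.5000
Since 5.2202 ≠ 6.5000, the equation fails at this point, so it cannot hold for all real values of x and y for which both sides are defined.
(x+y)² = x² + 2xy + y², not x² + y², so the square root does not split this way.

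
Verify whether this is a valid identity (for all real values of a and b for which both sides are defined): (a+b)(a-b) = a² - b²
Yes, this is an identity.

Claim: (a+b)(a-b) = a² - b².
Reasoning: Expand: (a+b)(a-b) = a² - ab + ba - b² = a² - b² (the cross terms cancel).
So the two sides agree for all real values of a and b for which both sides are defined.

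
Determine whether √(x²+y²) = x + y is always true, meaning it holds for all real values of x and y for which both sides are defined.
Claim: √(x²+y²) = x + y.
Test a specific point where both sides are defined: x = 4, y = 3/2.
LHS = √(x²+y²) ≈ 4.2720
RHS = x + y ≈ 5.5000
Since 4.2720 ≠ 5.5000, the equation fails at this point, so it cannot hold for all real values of x and y for which both sides are defined.
(x+y)² = x² + 2xy + y², not x² + y², so the square root does not split this way.

Conclusion: No, this is NOT an identity.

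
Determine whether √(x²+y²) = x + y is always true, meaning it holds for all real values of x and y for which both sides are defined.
No, this is NOT an identity.

Claim: √(x²+y²) = x + y.
Test a specific point where both sides are defined: x = 1, y = -1.
LHS = √(x²+y²) ≈ 1.4142
RHS = x + y ≈ 0.0000
Since 1.4142 ≠ 0.0000, the equation fails at this point, so it cannot hold for all real values of x and y for which both sides are defined.
(x+y)² = x² + 2xy + y², not x² + y², so the square root does not split this way.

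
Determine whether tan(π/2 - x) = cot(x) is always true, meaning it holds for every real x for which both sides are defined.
Claim: tan(π/2 - x) = cot(x).
Reasoning: tan(π/2 - x) = sin(π/2 - x)/cos(π/2 - x) = cos(x)/sin(x) = cot(x), using the cofunction identities sin(π/2 - x) = cos(x) and cos(π/2 - x) = sin(x).
So the two sides agree for every real x for which both sides are defined.

Conclusion: Yes, this is an identity.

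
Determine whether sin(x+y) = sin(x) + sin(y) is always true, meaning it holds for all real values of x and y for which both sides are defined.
No, this is NOT an identity.

Claim: sin(x+y) = sin(x) + sin(y).
Test a specific point where both sides are defined: x = -π/6, y = π/2.
LHS = sin(x+y) ≈ 0.8660
RHS = sin(x) + sin(y) ≈ 0.5000
Since 0.8660 ≠ 0.5000, the equation fails at this point, so it cannot hold for all real values of x and y for which both sides are defined.
The correct expansion is sin(x+y) = sin(x)cos(y) + cos(x)sin(y); sine is not additive.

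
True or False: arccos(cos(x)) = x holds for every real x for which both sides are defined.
False.

Claim: arccos(cos(x)) = x.
Test a specific point where both sides are defined: x = -π/4.
LHS = arccos(cos(x)) ≈ 0.7854
RHS = x ≈ -0.7854
Since 0.7854 ≠ -0.7854, the equation fails at this point, so it cannot hold for every real x for which both sides are defined.
arccos only returns values in [0, π], so arccos(cos(x)) = x holds only for x in that interval, not for all real x.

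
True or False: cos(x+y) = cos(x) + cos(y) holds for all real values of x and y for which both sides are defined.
False.

Claim: cos(x+y) = cos(x) + cos(y).
Test a specific point where both sides are defined: x = π/4, y = 2π/3.
LHS = cos(x+y) ≈ -0.9659
RHS = cos(x) + cos(y) ≈ 0.2071
Since -0.9659 ≠ 0.2071, the equation fails at this point, so it cannot hold for all real values of x and y for which both sides are defined.
The correct expansion is cos(x+y) = cos(x)cos(y) - sin(x)sin(y); cosine is not additive.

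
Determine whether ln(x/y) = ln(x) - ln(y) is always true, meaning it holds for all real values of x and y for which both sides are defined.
Yes, this is an identity.

Claim: ln(x/y) = ln(x) - ln(y).
Reasoning: Both sides are simultaneously defined only when x, y > 0. Write x = e^p, y = e^q. Then x/y = e^(p-q), so ln(x/y) = p - q = ln(x) - ln(y).
So the two sides agree for all real values of x and y for which both sides are defined.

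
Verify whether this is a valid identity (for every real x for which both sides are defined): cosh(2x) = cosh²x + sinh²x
Claim: cosh(2x) = cosh²x + sinh²x.
Reasoning: cosh²x = (e^(2x) + 2 + e^(-2x))/4 and sinh²x = (e^(2x) - 2 + e^(-2x))/4. Adding gives (2e^(2x) + 2e^(-2x))/4 = (e^(2x) + e^(-2x))/2 = cosh(2x).
So the two sides agree for every real x for which both sides are defined.

Conclusion: Yes, this is an identity.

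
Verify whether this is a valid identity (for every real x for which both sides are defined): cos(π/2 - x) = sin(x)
Yes, this is an identity.

Claim: cos(π/2 - x) = sin(x).
Reasoning: Use cos(u - v) = cos(u)cos(v) + sin(u)sin(v) with u = π/2, v = x: cos(π/2)cos(x) + sin(π/2)sin(x) = 0·cos(x) + 1·sin(x) = sin(x).
So the two sides agree for every real x for which both sides are defined.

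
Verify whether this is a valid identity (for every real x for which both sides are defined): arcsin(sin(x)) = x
No, this is NOT an identity.

Claim: arcsin(sin(x)) = x.
Test a specific point where both sides are defined: x = 3π/4.
LHS = arcsin(sin(x)) ≈ 0.7854
RHS = x ≈ 2.3562
Since 0.7854 ≠ 2.3562, the equation fails at this point, so it cannot hold for every real x for which both sides are defined.
arcsin only returns values in [-π/2, π/2], so arcsin(sin(x)) = x holds only for x in that interval, not for all real x.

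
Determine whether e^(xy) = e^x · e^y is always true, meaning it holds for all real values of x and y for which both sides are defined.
Claim: e^(xy) = e^x · e^y.
Test a specific point where both sides are defined: x = 2, y = 1.
LHS = e^(xy) ≈ 7.3891
RHS = e^x · e^y ≈ 20.0855
Since 7.3891 ≠ 20.0855, the equation fails at this point, so it cannot hold for all real values of x and y for which both sides are defined.
e^x · e^y = e^(x+y), not e^(xy).

Conclusion: No, this is NOT an identity.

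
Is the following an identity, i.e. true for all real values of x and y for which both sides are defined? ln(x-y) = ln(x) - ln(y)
Claim: ln(x-y) = ln(x) - ln(y).
Test a specific point where both sides are defined: x = 2, y = 1.
LHS = ln(x-y) ≈ 0.0000
RHS = ln(x) - ln(y) ≈ 0.6931
Since 0.0000 ≠ 0.6931, the equation fails at this point, so it cannot hold for all real values of x and y for which both sides are defined.
ln(x) - ln(y) = ln(x/y), not ln(x-y).

Conclusion: No, this is NOT an identity.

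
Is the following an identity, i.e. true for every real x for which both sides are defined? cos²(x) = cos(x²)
Claim: cos²(x) = cos(x²).
Test a specific point where both sides are defined: x = 2π/3.
LHS = cos²(x) ≈ 0.2500
RHS = cos(x²) ≈ -0.3202
Since 0.2500 ≠ -0.3202, the equation fails at this point, so it cannot hold for every real x for which both sides are defined.
cos²(x) means (cos x)², squaring the output; cos(x²) squares the input. These are different functions.

Conclusion: No, this is NOT an identity.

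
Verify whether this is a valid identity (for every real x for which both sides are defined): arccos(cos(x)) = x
Claim: arccos(cos(x)) = x.
Test a specific point where both sides are defined: x = -π/3.
LHS = arccos(cos(x)) ≈ 1.0472
RHS = x ≈ -1.0472
Since 1.0472 ≠ -1.0472, the equation fails at this point, so it cannot hold for every real x for which both sides are defined.
arccos only returns values in [0, π], so arccos(cos(x)) = x holds only for x in that interval, not for all real x.

Conclusion: No, this is NOT an identity.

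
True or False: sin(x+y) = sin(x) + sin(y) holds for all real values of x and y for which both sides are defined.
Claim: sin(x+y) = sin(x) + sin(y).
Test a specific point where both sides are defined: x = π/3, y = π.
LHS = sin(x+y) ≈ -0.8660
RHS = sin(x) + sin(y) ≈ 0.8660
Since -0.8660 ≠ 0.8660, the equation fails at this point, so it cannot hold for all real values of x and y for which both sides are defined.
The correct expansion is sin(x+y) = sin(x)cos(y) + cos(x)sin(y); sine is not additive.

Conclusion: False.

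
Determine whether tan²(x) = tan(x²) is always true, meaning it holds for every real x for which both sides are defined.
Claim: tan²(x) = tan(x²).
Test a specific point where both sides are defined: x = -π/3.
LHS = tan²(x) ≈ 3.0000
RHS = tan(x²) ≈ 1.9485
Since 3.0000 ≠ 1.9485, the equation fails at this point, so it cannot hold for every real x for which both sides are defined.
tan²(x) means (tan x)², squaring the output; tan(x²) squares the input. These are different functions.

Conclusion: No, this is NOT an identity.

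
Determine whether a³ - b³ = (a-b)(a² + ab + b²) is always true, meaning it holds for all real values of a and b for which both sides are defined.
Claim: a³ - b³ = (a-b)(a² + ab + b²).
Reasoning: Expand the right side: (a-b)(a² + ab + b²) = a³ + a²b + ab² - a²b - ab² - b³ = a³ - b³ (the middle terms cancel in pairs).
So the two sides agree for all real values of a and b for which both sides are defined.

Conclusion: Yes, this is an identity.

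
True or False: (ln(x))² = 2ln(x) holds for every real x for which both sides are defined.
False.

Claim: (ln(x))² = 2ln(x).
Test a specific point where both sides are defined: x = 3/2.
LHS = (ln(x))² ≈ 0.1644
RHS = 2ln(x) ≈ 0.8109
Since 0.1644 ≠ 0.8109, the equation fails at this point, so it cannot hold for every real x for which both sides are defined.
2ln(x) equals ln(x²), which is not the same as (ln x)².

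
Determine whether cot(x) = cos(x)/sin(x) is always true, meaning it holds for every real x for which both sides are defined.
Yes, this is an identity.

Claim: cot(x) = cos(x)/sin(x).
Reasoning: cot(x) is defined as 1/tan(x) = 1/(sin(x)/cos(x)) = cos(x)/sin(x), wherever sin(x) ≠ 0.
So the two sides agree for every real x for which both sides are defined.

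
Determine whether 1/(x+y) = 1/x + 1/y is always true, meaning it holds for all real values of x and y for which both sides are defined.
No, this is NOT an identity.

Claim: 1/(x+y) = 1/x + 1/y.
Test a specific point where both sides are defined: x = 2, y = -3.
LHS = 1/(x+y) ≈ -1.0000
RHS = 1/x + 1/y ≈ 0.1667
Since -1.0000 ≠ 0.1667, the equation fails at this point, so it cannot hold for all real values of x and y for which both sides are defined.
1/x + 1/y = (x+y)/(xy), which is not 1/(x+y).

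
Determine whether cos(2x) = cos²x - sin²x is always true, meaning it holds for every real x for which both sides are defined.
Yes, this is an identity.

Claim: cos(2x) = cos²x - sin²x.
Reasoning: Put y = x in the addition formula cos(x+y) = cos(x)cos(y) - sin(x)sin(y): cos(2x) = cos²x - sin²x.
So the two sides agree for every real x for which both sides are defined.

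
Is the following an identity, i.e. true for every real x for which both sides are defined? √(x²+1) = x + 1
Claim: √(x²+1) = x + 1.
Test a specific point where both sides are defined: x = 5.
LHS = √(x²+1) ≈ 5.0990
RHS = x + 1 ≈ 6.0000
Since 5.0990 ≠ 6.0000, the equation fails at this point, so it cannot hold for every real x for which both sides are defined.
(x+1)² = x² + 2x + 1 ≠ x² + 1 unless x = 0.

Conclusion: No, this is NOT an identity.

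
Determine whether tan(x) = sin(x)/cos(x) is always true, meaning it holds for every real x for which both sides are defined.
Yes, this is an identity.

Claim: tan(x) = sin(x)/cos(x).
Reasoning: For an angle x whose terminal point on the unit circle is (cos x, sin x), tan(x) is defined as the ratio (second coordinate)/(first coordinate) = sin(x)/cos(x), wherever cos(x) ≠ 0.
So the two sides agree for every real x for which both sides are defined.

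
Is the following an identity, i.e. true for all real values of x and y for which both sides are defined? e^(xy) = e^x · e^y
Claim: e^(xy) = e^x · e^y.
Test a specific point where both sides are defined: x = 1, y = -2.
LHS = e^(xy) ≈ 0.1353
RHS = e^x · e^y ≈ 0.3679
Since 0.1353 ≠ 0.3679, the equation fails at this point, so it cannot hold for all real values of x and y for which both sides are defined.
e^x · e^y = e^(x+y), not e^(xy).

Conclusion: No, this is NOT an identity.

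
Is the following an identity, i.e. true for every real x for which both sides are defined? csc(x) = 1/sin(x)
Claim: csc(x) = 1/sin(x).
Reasoning: csc(x) is by definition the reciprocal of sin(x), wherever sin(x) ≠ 0.
So the two sides agree for every real x for which both sides are defined.

Conclusion: Yes, this is an identity.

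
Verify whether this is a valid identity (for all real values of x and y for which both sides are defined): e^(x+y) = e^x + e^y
No, this is NOT an identity.

Claim: e^(x+y) = e^x + e^y.
Test a specific point where both sides are defined: x = 5, y = -2.
LHS = e^(x+y) ≈ 20.0855
RHS = e^x + e^y ≈ 148.5485
Since 20.0855 ≠ 148.5485, the equation fails at this point, so it cannot hold for all real values of x and y for which both sides are defined.
The correct rule is e^(x+y) = e^x · e^y (a product, not a sum).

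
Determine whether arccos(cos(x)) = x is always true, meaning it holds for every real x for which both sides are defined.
No, this is NOT an identity.

Claim: arccos(cos(x)) = x.
Test a specific point where both sides are defined: x = -π/4.
LHS = arccos(cos(x)) ≈ 0.7854
RHS = x ≈ -0.7854
Since 0.7854 ≠ -0.7854, the equation fails at this point, so it cannot hold for every real x for which both sides are defined.
arccos only returns values in [0, π], so arccos(cos(x)) = x holds only for x in that interval, not for all real x.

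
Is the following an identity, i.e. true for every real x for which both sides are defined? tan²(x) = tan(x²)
Claim: tan²(x) = tan(x²).
Test a specific point where both sides are defined: x = π/4.
LHS = tan²(x) ≈ 1.0000
RHS = tan(x²) ≈ 0.7092
Since 1.0000 ≠ 0.7092, the equation fails at this point, so it cannot hold for every real x for which both sides are defined.
tan²(x) means (tan x)², squaring the output; tan(x²) squares the input. These are different functions.

Conclusion: No, this is NOT an identity.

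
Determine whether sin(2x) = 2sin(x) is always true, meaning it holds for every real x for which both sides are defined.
Claim: sin(2x) = 2sin(x).
Test a specific point where both sides are defined: x = π/6.
LHS = sin(2x) ≈ 0.8660
RHS = 2sin(x) ≈ 1.0000
Since 0.8660 ≠ 1.0000, the equation fails at this point, so it cannot hold for every real x for which both sides are defined.
The correct double-angle formula is sin(2x) = 2sin(x)cos(x).

Conclusion: No, this is NOT an identity.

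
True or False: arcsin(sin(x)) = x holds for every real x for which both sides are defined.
Claim: arcsin(sin(x)) = x.
Test a specific point where both sides are defined: x = 2π/3.
LHS = arcsin(sin(x)) ≈ 1.0472
RHS = x ≈ 2.0944
Since 1.0472 ≠ 2.0944, the equation fails at this point, so it cannot hold for every real x for which both sides are defined.
arcsin only returns values in [-π/2, π/2], so arcsin(sin(x)) = x holds only for x in that interval, not for all real x.

Conclusion: False.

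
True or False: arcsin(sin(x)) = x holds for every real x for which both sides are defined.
Claim: arcsin(sin(x)) = x.
Test a specific point where both sides are defined: x = 2π/3.
LHS = arcsin(sin(x)) ≈ 1.0472
RHS = x ≈ 2.0944
Since 1.0472 ≠ 2.0944, the equation fails at this point, so it cannot hold for every real x for which both sides are defined.
arcsin only returns values in [-π/2, π/2], so arcsin(sin(x)) = x holds only for x in that interval, not for all real x.

Conclusion: False.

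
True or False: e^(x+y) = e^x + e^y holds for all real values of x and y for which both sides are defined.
False.

Claim: e^(x+y) = e^x + e^y.
Test a specific point where both sides are defined: x = -3, y = 1.
LHS = e^(x+y) ≈ 0.1353
RHS = e^x + e^y ≈ 2.7681
Since 0.1353 ≠ 2.7681, the equation fails at this point, so it cannot hold for all real values of x and y for which both sides are defined.
The correct rule is e^(x+y) = e^x · e^y (a product, not a sum).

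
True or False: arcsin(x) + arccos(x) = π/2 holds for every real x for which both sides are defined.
True.

Claim: arcsin(x) + arccos(x) = π/2.
Reasoning: Both sides are defined for -1 ≤ x ≤ 1. Let θ = arcsin(x), so sin θ = x and θ ∈ [-π/2, π/2]. Then cos(π/2 - θ) = sin θ = x and π/2 - θ ∈ [0, π], which is exactly the range of arccos, so arccos(x) = π/2 - θ. Adding: arcsin(x) + arccos(x) = θ + (π/2 - θ) = π/2.
So the two sides agree for every real x for which both sides are defined.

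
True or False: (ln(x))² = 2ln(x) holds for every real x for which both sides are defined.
Claim: (ln(x))² = 2ln(x).
Test a specific point where both sides are defined: x = 2.
LHS = (ln(x))² ≈ 0.4805
RHS = 2ln(x) ≈ 1.3863
Since 0.4805 ≠ 1.3863, the equation fails at this point, so it cannot hold for every real x for which both sides are defined.
2ln(x) equals ln(x²), which is not the same as (ln x)².

Conclusion: False.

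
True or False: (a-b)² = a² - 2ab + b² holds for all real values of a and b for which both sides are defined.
True.

Claim: (a-b)² = a² - 2ab + b².
Reasoning: Expand: (a-b)² = (a-b)(a-b) = a·a - a·b - b·a + b·b = a² - 2ab + b².
So the two sides agree for all real values of a and b for which both sides are defined.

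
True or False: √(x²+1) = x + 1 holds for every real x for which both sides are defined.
False.

Claim: √(x²+1) = x + 1.
Test a specific point where both sides are defined: x = 1.
LHS = √(x²+1) ≈ 1.4142
RHS = x + 1 ≈ 2.0000
Since 1.4142 ≠ 2.0000, the equation fails at this point, so it cannot hold for every real x for which both sides are defined.
(x+1)² = x² + 2x + 1 ≠ x² + 1 unless x = 0.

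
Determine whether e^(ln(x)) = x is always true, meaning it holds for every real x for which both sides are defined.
Yes, this is an identity.

Claim: e^(ln(x)) = x.
Reasoning: For x > 0, ln(x) is by definition the exponent p such that e^p = x. Raising e to that exponent therefore returns x: e^(ln x) = x.
So the two sides agree for every real x for which both sides are defined.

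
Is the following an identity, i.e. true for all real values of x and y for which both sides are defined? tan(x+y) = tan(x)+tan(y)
No, this is NOT an identity.

Claim: tan(x+y) = tan(x)+tan(y).
Test a specific point where both sides are defined: x = 3π/4, y = -π/3.
LHS = tan(x+y) ≈ 3.7321
RHS = tan(x)+tan(y) ≈ -2.7321
Since 3.7321 ≠ -2.7321, the equation fails at this point, so it cannot hold for all real values of x and y for which both sides are defined.
The correct formula is tan(x+y) = (tan(x) + tan(y))/(1 - tan(x)tan(y)).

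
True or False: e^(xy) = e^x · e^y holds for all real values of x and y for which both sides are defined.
Claim: e^(xy) = e^x · e^y.
Test a specific point where both sides are defined: x = 2, y = 3.
LHS = e^(xy) ≈ 403.4288
RHS = e^x · e^y ≈ 148.4132
Since 403.4288 ≠ 148.4132, the equation fails at this point, so it cannot hold for all real values of x and y for which both sides are defined.
e^x · e^y = e^(x+y), not e^(xy).

Conclusion: False.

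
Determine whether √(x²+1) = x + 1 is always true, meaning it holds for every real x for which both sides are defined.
Claim: √(x²+1) = x + 1.
Test a specific point where both sides are defined: x = -3.
LHS = √(x²+1) ≈ 3.1623
RHS = x + 1 ≈ -2.0000
Since 3.1623 ≠ -2.0000, the equation fails at this point, so it cannot hold for every real x for which both sides are defined.
(x+1)² = x² + 2x + 1 ≠ x² + 1 unless x = 0.

Conclusion: No, this is NOT an identity.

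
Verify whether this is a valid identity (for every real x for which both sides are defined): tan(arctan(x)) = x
Claim: tan(arctan(x)) = x.
Reasoning: For every real x, arctan(x) is by definition the angle in (-π/2, π/2) whose tangent equals x. Taking the tangent of that angle returns x.
So the two sides agree for every real x for which both sides are defined.

Conclusion: Yes, this is an identity.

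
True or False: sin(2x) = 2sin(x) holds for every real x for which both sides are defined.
Claim: sin(2x) = 2sin(x).
Test a specific point where both sides are defined: x = -π/6.
LHS = sin(2x) ≈ -0.8660
RHS = 2sin(x) ≈ -1.0000
Since -0.8660 ≠ -1.0000, the equation fails at this point, so it cannot hold for every real x for which both sides are defined.
The correct double-angle formula is sin(2x) = 2sin(x)cos(x).

Conclusion: False.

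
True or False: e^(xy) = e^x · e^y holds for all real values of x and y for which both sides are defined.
Claim: e^(xy) = e^x · e^y.
Test a specific point where both sides are defined: x = 3/2, y = 2.
LHS = e^(xy) ≈ 20.0855
RHS = e^x · e^y ≈ 33.1155
Since 20.0855 ≠ 33.1155, the equation fails at this point, so it cannot hold for all real values of x and y for which both sides are defined.
e^x · e^y = e^(x+y), not e^(xy).

Conclusion: False.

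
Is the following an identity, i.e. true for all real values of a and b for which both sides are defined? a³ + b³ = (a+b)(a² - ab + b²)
Yes, this is an identity.

Claim: a³ + b³ = (a+b)(a² - ab + b²).
Reasoning: Expand the right side: (a+b)(a² - ab + b²) = a³ - a²b + ab² + a²b - ab² + b³ = a³ + b³ (the middle terms cancel in pairs).
So the two sides agree for all real values of a and b for which both sides are defined.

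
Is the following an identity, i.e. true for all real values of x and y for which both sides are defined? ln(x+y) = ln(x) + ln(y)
Claim: ln(x+y) = ln(x) + ln(y).
Test a specific point where both sides are defined: x = 4, y = 4.
LHS = ln(x+y) ≈ 2.0794
RHS = ln(x) + ln(y) ≈ 2.7726
Since 2.0794 ≠ 2.7726, the equation fails at this point, so it cannot hold for all real values of x and y for which both sides are defined.
ln(x) + ln(y) = ln(xy), not ln(x+y).

Conclusion: No, this is NOT an identity.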